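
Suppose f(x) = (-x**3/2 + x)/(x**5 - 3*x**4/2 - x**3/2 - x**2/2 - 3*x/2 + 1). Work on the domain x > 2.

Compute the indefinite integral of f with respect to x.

F(x) = -4*log(x - 2)/45 - 7*log(x - 1/2)/45 - log(x + 1)/18 + 3*log(x**2 + 1)/20 - 3*atan(x)/10 + C

Factor the denominator ((x - 2)*(x + 1)*(2*x - 1)*(x**2 + 1)) and decompose: f = 3*(x - 1)/(10*(x**2 + 1)) - 14/(45*(2*x - 1)) - 1/(18*(x + 1)) - 4/(45*(x - 2)); each piece integrates to a log, atan, or power term.
Check: d/dx[-4*log(x - 2)/45 - 7*log(x - 1/2)/45 - log(x + 1)/18 + 3*log(x**2 + 1)/20 - 3*atan(x)/10] = (-x**3 + 2*x)/(2*x**5 - 3*x**4 - x**3 - x**2 - 3*x + 2), which equals f(x).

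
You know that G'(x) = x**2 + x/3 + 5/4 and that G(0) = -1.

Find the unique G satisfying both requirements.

G(x) = (4*x**3 + 2*x**2 + 15*x - 12)/12

The integrand splits into summands that can be handled one at a time.
A general antiderivative is x**3/3 + x**2/6 + 5*x/4 + C.
The condition gives C = -1 - (0) = -1.
So G(x) = (4*x**3 + 2*x**2 + 15*x - 12)/12.
Check: d/dx[(4*x**3 + 2*x**2 + 15*x - 12)/12] = x**2 + x/3 + 5/4 = G'(x).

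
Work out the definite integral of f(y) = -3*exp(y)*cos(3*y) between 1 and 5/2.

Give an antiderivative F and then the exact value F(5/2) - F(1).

For F(y) to be correct the identity F'(y) - f(y) = 0 must hold.
F(y) = -9*exp(y)*sin(3*y)/10 - 3*exp(y)*cos(3*y)/10 is an antiderivative of f.
Check: d/dy[-9*exp(y)*sin(3*y)/10 - 3*exp(y)*cos(3*y)/10] = -3*exp(y)*cos(3*y) = f(y).
F(5/2) = -9*exp(5/2)*sin(15/2)/10 - 3*exp(5/2)*cos(15/2)/10; F(1) = -9*exp(1)*sin(3)/10 - 3*exp(1)*cos(3)/10.
Integral = F(5/2) - F(1) = -9*exp(5/2)*sin(15/2)/10 - 3*exp(5/2)*cos(15/2)/10 + 3*exp(1)*cos(3)/10 + 9*exp(1)*sin(3)/10.

Antiderivative: F(y) = -9*exp(y)*sin(3*y)/10 - 3*exp(y)*cos(3*y)/10; value = -9*exp(5/2)*sin(15/2)/10 - 3*exp(5/2)*cos(15/2)/10 + 3*exp(1)*cos(3)/10 + 9*exp(1)*sin(3)/10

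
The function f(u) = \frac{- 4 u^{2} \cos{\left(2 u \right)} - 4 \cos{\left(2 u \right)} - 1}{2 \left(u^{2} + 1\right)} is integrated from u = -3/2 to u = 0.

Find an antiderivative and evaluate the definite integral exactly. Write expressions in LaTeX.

Antiderivative: F(u) = - \frac{2 \sin{\left(2 u \right)} + \operatorname{atan}{\left(u \right)}}{2}; value = - \frac{\operatorname{atan}{\left(\frac{3}{2} \right)}}{2} - \sin{\left(3 \right)}

Recover f(u) by differentiating a candidate F(u); any mismatch rules it out.
F(u) = - \frac{2 \sin{\left(2 u \right)} + \operatorname{atan}{\left(u \right)}}{2} is an antiderivative of f.
Check: d/du[- \frac{2 \sin{\left(2 u \right)} + \operatorname{atan}{\left(u \right)}}{2}] = \frac{- 4 u^{2} \cos{\left(2 u \right)} - 4 \cos{\left(2 u \right)} - 1}{2 u^{2} + 2}, which equals f(u).
F(0) = 0; F(-3/2) = \sin{\left(3 \right)} + \frac{\operatorname{atan}{\left(\frac{3}{2} \right)}}{2}.
Integral = F(0) - F(-3/2) = - \frac{\operatorname{atan}{\left(\frac{3}{2} \right)}}{2} - \sin{\left(3 \right)}.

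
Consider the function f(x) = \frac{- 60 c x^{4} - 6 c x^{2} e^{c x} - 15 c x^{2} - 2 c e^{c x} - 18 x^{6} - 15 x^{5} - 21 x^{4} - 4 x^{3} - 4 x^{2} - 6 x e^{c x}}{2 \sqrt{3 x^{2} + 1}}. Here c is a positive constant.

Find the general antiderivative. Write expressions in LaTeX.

F(x) = - \frac{5 c x^{3} \sqrt{3 x^{2} + 1}}{2} - \frac{x^{5} \sqrt{3 x^{2} + 1}}{2} - \frac{x^{4} \sqrt{3 x^{2} + 1}}{2} - \frac{2 x^{3} \sqrt{3 x^{2} + 1}}{3} - \sqrt{3 x^{2} + 1} e^{c x} + C

f has the shape u'v + uv' for u = - \frac{\sqrt{3 x^{2} + 1}}{2} and v = 5 c x^{3} + x^{5} + x^{4} + \frac{4 x^{3}}{3} + 2 e^{c x} — it is the derivative of the product u*v.
Check: d/dx[- \frac{5 c x^{3} \sqrt{3 x^{2} + 1}}{2} - \frac{x^{5} \sqrt{3 x^{2} + 1}}{2} - \frac{x^{4} \sqrt{3 x^{2} + 1}}{2} - \frac{2 x^{3} \sqrt{3 x^{2} + 1}}{3} - \sqrt{3 x^{2} + 1} e^{c x}] = \frac{- 60 c x^{4} - 6 c x^{2} e^{c x} - 15 c x^{2} - 2 c e^{c x} - 18 x^{6} - 15 x^{5} - 21 x^{4} - 4 x^{3} - 4 x^{2} - 6 x e^{c x}}{2 \sqrt{3 x^{2} + 1}} = f(x).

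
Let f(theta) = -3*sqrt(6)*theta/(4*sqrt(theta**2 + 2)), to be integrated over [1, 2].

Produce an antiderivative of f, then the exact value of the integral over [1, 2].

The substitution u = 3*theta**2/2 + 3 works: f is exactly (dF/du)*(du/dtheta) for that inner function.
F(theta) = -3*sqrt(6)*sqrt(theta**2 + 2)/4 is an antiderivative of f.
Check: d/dtheta[-3*sqrt(6)*sqrt(theta**2 + 2)/4] = -3*sqrt(6)*theta/(4*sqrt(theta**2 + 2)) = f(theta).
F(2) = -9/2; F(1) = -9*sqrt(2)/4.
Integral = F(2) - F(1) = -9/2 + 9*sqrt(2)/4.

Antiderivative: F(theta) = -3*sqrt(6)*sqrt(theta**2 + 2)/4; value = -9/2 + 9*sqrt(2)/4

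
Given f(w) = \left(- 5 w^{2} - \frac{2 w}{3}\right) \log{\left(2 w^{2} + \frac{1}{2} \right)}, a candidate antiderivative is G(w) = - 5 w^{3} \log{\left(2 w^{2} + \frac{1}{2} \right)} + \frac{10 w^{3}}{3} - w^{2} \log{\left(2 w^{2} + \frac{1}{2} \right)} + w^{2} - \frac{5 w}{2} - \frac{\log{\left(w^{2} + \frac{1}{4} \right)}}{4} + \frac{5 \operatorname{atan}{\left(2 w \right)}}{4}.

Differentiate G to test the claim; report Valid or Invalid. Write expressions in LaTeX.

d/dw[G] = - 15 w^{2} \log{\left(2 w^{2} + \frac{1}{2} \right)} - 2 w \log{\left(2 w^{2} + \frac{1}{2} \right)}
d/dw[G] - f(w) = - 10 w^{2} \log{\left(2 w^{2} + \frac{1}{2} \right)} - \frac{4 w \log{\left(2 w^{2} + \frac{1}{2} \right)}}{3} != 0.

Invalid: d/dw[G] - f = - 10 w^{2} \log{\left(2 w^{2} + \frac{1}{2} \right)} - \frac{4 w \log{\left(2 w^{2} + \frac{1}{2} \right)}}{3}, which is not 0.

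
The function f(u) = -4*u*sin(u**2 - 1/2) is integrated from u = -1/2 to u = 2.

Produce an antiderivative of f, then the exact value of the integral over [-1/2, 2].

Antiderivative: F(u) = 2*cos(u**2 - 1/2); value = -2*cos(1/4) + 2*cos(7/2)

The substitution w = u**2 - 1/2 works: f is exactly (dF/dw)*(dw/du) for that inner function.
F(u) = 2*cos(u**2 - 1/2) is an antiderivative of f.
Check: d/du[2*cos(u**2 - 1/2)] = -4*u*sin(u**2 - 1/2) = f(u).
F(2) = 2*cos(7/2); F(-1/2) = 2*cos(1/4).
Integral = F(2) - F(-1/2) = -2*cos(1/4) + 2*cos(7/2).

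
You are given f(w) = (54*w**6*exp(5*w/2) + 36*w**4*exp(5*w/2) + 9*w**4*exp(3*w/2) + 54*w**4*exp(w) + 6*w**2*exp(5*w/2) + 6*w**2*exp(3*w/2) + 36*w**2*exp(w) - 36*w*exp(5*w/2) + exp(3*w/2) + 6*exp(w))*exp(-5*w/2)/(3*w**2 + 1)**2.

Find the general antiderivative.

Whatever form F(w) takes, F'(w) = f(w) is non-negotiable.
Check: d/dw[(2*w**3*(3*w**2 + 1)*exp(5*w/2) - (3*w**2 + 1)*exp(3*w/2) - 4*(3*w**2 + 1)*exp(w) + 6*exp(5*w/2))*exp(-5*w/2)/(3*w**2 + 1)] = (54*w**6*exp(5*w/2) + 36*w**4*exp(5*w/2) + 9*w**4*exp(3*w/2) + 54*w**4*exp(w) + 6*w**2*exp(5*w/2) + 6*w**2*exp(3*w/2) + 36*w**2*exp(w) - 36*w*exp(5*w/2) + exp(3*w/2) + 6*exp(w))/(9*w**4*exp(5*w/2) + 6*w**2*exp(5*w/2) + exp(5*w/2)), which equals f(w).

F(w) = (2*w**3*(3*w**2 + 1)*exp(5*w/2) - (3*w**2 + 1)*exp(3*w/2) - 4*(3*w**2 + 1)*exp(w) + 6*exp(5*w/2))*exp(-5*w/2)/(3*w**2 + 1) + C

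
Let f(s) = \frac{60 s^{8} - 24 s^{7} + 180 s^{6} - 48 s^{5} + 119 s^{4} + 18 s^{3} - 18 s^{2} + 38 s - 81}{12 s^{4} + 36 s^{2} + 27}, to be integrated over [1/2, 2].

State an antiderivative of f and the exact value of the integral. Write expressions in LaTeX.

Whatever form F(s) takes, F'(s) = f(s) is non-negotiable.
F(s) = \frac{12 s^{7} - 6 s^{6} + 18 s^{5} + 3 s^{4} - 16 s^{3} + 18 s^{2} - 54 s + 8}{12 s^{2} + 18} is an antiderivative of f.
Check: d/ds[\frac{12 s^{7} - 6 s^{6} + 18 s^{5} + 3 s^{4} - 16 s^{3} + 18 s^{2} - 54 s + 8}{12 s^{2} + 18}] = \frac{60 s^{8} - 24 s^{7} + 180 s^{6} - 48 s^{5} + 119 s^{4} + 18 s^{3} - 18 s^{2} + 38 s - 81}{12 s^{4} + 36 s^{2} + 27} = f(s).
F(2) = \frac{270}{11}; F(1/2) = - \frac{3}{4}.
Integral = F(2) - F(1/2) = \frac{1113}{44}.

Antiderivative: F(s) = \frac{12 s^{7} - 6 s^{6} + 18 s^{5} + 3 s^{4} - 16 s^{3} + 18 s^{2} - 54 s + 8}{12 s^{2} + 18}; value = \frac{1113}{44}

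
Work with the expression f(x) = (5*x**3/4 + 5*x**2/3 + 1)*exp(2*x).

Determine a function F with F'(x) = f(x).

f has the shape u'v + uv' for u = 5*x**3/8 - 5*x**2/48 + 5*x/48 + 43/96 and v = exp(2*x) — it is the derivative of the product u*v.
Check: d/dx[5*x**3*exp(2*x)/8 - 5*x**2*exp(2*x)/48 + 5*x*exp(2*x)/48 + 43*exp(2*x)/96] = 5*x**3*exp(2*x)/4 + 5*x**2*exp(2*x)/3 + exp(2*x), which equals f(x).

An antiderivative is F(x) = 5*x**3*exp(2*x)/8 - 5*x**2*exp(2*x)/48 + 5*x*exp(2*x)/48 + 43*exp(2*x)/96.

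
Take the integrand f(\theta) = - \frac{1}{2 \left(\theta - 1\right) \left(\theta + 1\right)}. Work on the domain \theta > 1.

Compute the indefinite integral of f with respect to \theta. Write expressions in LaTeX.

Factor the denominator (2 \left(\theta - 1\right) \left(\theta + 1\right)) and decompose: f = \frac{1}{4 \left(\theta + 1\right)} - \frac{1}{4 \left(\theta - 1\right)}; each piece integrates to a log, atan, or power term.
Check: d/d\theta[- \frac{\log{\left(\theta - 1 \right)}}{4} + \frac{\log{\left(\theta + 1 \right)}}{4}] = - \frac{1}{2 \theta^{2} - 2}, which equals f(\theta).

F(\theta) = - \frac{\log{\left(\theta - 1 \right)}}{4} + \frac{\log{\left(\theta + 1 \right)}}{4} + C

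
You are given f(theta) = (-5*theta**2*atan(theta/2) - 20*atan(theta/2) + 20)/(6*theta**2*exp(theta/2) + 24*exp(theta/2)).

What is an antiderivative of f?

Recognize the product-rule pattern: f = u'v + uv' with u = 5*atan(theta/2)/3, v = exp(-theta/2), so integration by parts undoes it.
Check: d/dtheta[5*exp(-theta/2)*atan(theta/2)/3] = (-5*theta**2*atan(theta/2) - 20*atan(theta/2) + 20)/(6*theta**2*exp(theta/2) + 24*exp(theta/2)) = f(theta).

An antiderivative is F(theta) = 5*exp(-theta/2)*atan(theta/2)/3.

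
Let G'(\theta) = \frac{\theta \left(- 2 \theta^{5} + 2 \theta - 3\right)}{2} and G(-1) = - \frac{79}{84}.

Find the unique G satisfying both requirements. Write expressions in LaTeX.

G(\theta) = - \frac{\theta^{7}}{7} + \frac{\theta^{3}}{3} - \frac{3 \theta^{2}}{4}

Check a candidate G(\theta) by differentiating: d/d\theta[G] must match the given G'(\theta).
A general antiderivative is - \frac{\theta^{7}}{7} + \frac{\theta^{3}}{3} - \frac{3 \theta^{2}}{4} + C.
The condition gives C = - \frac{79}{84} - (- \frac{79}{84}) = 0.
So G(\theta) = - \frac{\theta^{7}}{7} + \frac{\theta^{3}}{3} - \frac{3 \theta^{2}}{4}.
Check: d/d\theta[- \frac{\theta^{7}}{7} + \frac{\theta^{3}}{3} - \frac{3 \theta^{2}}{4}] = - \theta^{6} + \theta^{2} - \frac{3 \theta}{2}, which equals G'(\theta).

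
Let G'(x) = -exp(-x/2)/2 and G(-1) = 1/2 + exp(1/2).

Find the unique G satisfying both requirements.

G(x) = (exp(x/2) + 2)*exp(-x/2)/2

Recover the given G'(x) by differentiating a candidate G(x); any mismatch rules it out.
A general antiderivative is exp(-x/2) + C.
The condition gives C = 1/2 + exp(1/2) - (exp(1/2)) = 1/2.
So G(x) = (exp(x/2) + 2)*exp(-x/2)/2.
Check: d/dx[(exp(x/2) + 2)*exp(-x/2)/2] = -exp(-x/2)/2 = G'(x).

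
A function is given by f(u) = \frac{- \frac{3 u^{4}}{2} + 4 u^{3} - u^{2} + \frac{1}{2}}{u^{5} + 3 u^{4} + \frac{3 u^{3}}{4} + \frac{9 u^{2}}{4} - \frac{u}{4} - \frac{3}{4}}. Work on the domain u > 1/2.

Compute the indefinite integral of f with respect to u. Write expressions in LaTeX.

Factor the denominator (\left(u + 3\right) \left(2 u - 1\right) \left(2 u + 1\right) \left(u^{2} + 1\right)) and decompose: f = \frac{8 \left(3 u + 1\right)}{25 \left(u^{2} + 1\right)} + \frac{11}{50 \left(2 u + 1\right)} + \frac{3}{10 \left(2 u - 1\right)} - \frac{68}{25 \left(u + 3\right)}; each piece integrates to a log, atan, or power term.
Check: d/du[\frac{15 \log{\left(u - \frac{1}{2} \right)} + 11 \log{\left(u + \frac{1}{2} \right)} - 272 \log{\left(u + 3 \right)} + 48 \log{\left(u^{2} + 1 \right)} + 32 \operatorname{atan}{\left(u \right)}}{100}] = \frac{- 6 u^{4} + 16 u^{3} - 4 u^{2} + 2}{4 u^{5} + 12 u^{4} + 3 u^{3} + 9 u^{2} - u - 3}, which equals f(u).

F(u) = \frac{15 \log{\left(u - \frac{1}{2} \right)} + 11 \log{\left(u + \frac{1}{2} \right)} - 272 \log{\left(u + 3 \right)} + 48 \log{\left(u^{2} + 1 \right)} + 32 \operatorname{atan}{\left(u \right)}}{100} + C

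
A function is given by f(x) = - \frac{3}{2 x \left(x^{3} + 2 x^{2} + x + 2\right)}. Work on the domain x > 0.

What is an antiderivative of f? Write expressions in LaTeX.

An antiderivative is F(x) = \frac{3 \left(- 5 \log{\left(x \right)} + \log{\left(x + 2 \right)} + 2 \log{\left(x^{2} + 1 \right)} + 2 \operatorname{atan}{\left(x \right)}\right)}{20}.

Factor the denominator (2 x \left(x + 2\right) \left(x^{2} + 1\right)) and decompose: f = \frac{3 \left(2 x + 1\right)}{10 \left(x^{2} + 1\right)} + \frac{3}{20 \left(x + 2\right)} - \frac{3}{4 x}; each piece integrates to a log, atan, or power term.
Check: d/dx[\frac{3 \left(- 5 \log{\left(x \right)} + \log{\left(x + 2 \right)} + 2 \log{\left(x^{2} + 1 \right)} + 2 \operatorname{atan}{\left(x \right)}\right)}{20}] = - \frac{3}{2 x^{4} + 4 x^{3} + 2 x^{2} + 4 x}, which equals f(x).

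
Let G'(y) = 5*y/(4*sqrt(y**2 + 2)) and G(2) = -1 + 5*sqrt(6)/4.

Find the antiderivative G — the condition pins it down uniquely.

G(y) = 5*sqrt(y**2 + 2)/4 - 1

The substitution u = y**2 + 2 works: G'(y) is exactly (dG/du)*(du/dy) for that inner function.
A general antiderivative is 5*sqrt(y**2 + 2)/4 + C.
The condition gives C = -1 + 5*sqrt(6)/4 - (5*sqrt(6)/4) = -1.
So G(y) = 5*sqrt(y**2 + 2)/4 - 1.
Check: d/dy[5*sqrt(y**2 + 2)/4 - 1] = 5*y/(4*sqrt(y**2 + 2)) = G'(y).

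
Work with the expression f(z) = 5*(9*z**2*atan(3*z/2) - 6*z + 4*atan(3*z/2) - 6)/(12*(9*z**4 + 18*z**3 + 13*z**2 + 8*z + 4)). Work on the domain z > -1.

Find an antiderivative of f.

An antiderivative is F(z) = -5*atan(3*z/2)/(12*(z + 1)).

f has the shape u'v + uv' for u = -5/(6*(2*z + 2)) and v = atan(3*z/2) — it is the derivative of the product u*v.
Check: d/dz[-5*atan(3*z/2)/(12*(z + 1))] = (45*z**2*atan(3*z/2) - 30*z + 20*atan(3*z/2) - 30)/(108*z**4 + 216*z**3 + 156*z**2 + 96*z + 48), which equals f(z).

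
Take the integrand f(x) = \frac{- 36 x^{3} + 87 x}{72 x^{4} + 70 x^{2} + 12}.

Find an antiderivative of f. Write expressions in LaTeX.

Differentiate the proposed F(x) back; it has to land on f(x) exactly.
Check: d/dx[- \frac{3 \log{\left(2 x^{2} + \frac{3}{2} \right)}}{2} + \frac{5 \log{\left(9 x^{2} + 2 \right)}}{4}] = \frac{- 36 x^{3} + 87 x}{72 x^{4} + 70 x^{2} + 12} = f(x).

An antiderivative is F(x) = - \frac{3 \log{\left(2 x^{2} + \frac{3}{2} \right)}}{2} + \frac{5 \log{\left(9 x^{2} + 2 \right)}}{4}.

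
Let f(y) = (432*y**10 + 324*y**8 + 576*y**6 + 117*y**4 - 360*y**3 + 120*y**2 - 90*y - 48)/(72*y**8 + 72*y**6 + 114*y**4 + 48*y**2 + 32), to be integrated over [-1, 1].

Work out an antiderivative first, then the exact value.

Any candidate F(y) must reproduce f(y) exactly when differentiated.
F(y) = 2*y**3 - 3*y/2 + 5/(4*(y**4 + y**2/2 + 2/3)) is an antiderivative of f.
Check: d/dy[2*y**3 - 3*y/2 + 5/(4*(y**4 + y**2/2 + 2/3))] = (432*y**10 + 324*y**8 + 576*y**6 + 117*y**4 - 360*y**3 + 120*y**2 - 90*y - 48)/(72*y**8 + 72*y**6 + 114*y**4 + 48*y**2 + 32) = f(y).
F(1) = 14/13; F(-1) = 1/13.
Integral = F(1) - F(-1) = 1.

Antiderivative: F(y) = 2*y**3 - 3*y/2 + 5/(4*(y**4 + y**2/2 + 2/3)); value = 1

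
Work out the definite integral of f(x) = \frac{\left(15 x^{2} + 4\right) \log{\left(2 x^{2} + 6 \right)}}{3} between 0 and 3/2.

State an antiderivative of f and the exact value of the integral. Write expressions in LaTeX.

Antiderivative: F(x) = - \frac{10 x^{3}}{9} + \frac{22 x}{3} + \left(\frac{5 x^{3}}{3} + \frac{4 x}{3}\right) \log{\left(2 x^{2} + 6 \right)} - \frac{22 \sqrt{3} \operatorname{atan}{\left(\frac{\sqrt{3} x}{3} \right)}}{3}; value = - \frac{22 \sqrt{3} \operatorname{atan}{\left(\frac{\sqrt{3}}{2} \right)}}{3} + \frac{29}{4} + \frac{61 \log{\left(\frac{21}{2} \right)}}{8}

Since d/dx undoes antidifferentiation here, F'(x) = f(x) is required of F(x).
F(x) = - \frac{10 x^{3}}{9} + \frac{22 x}{3} + \left(\frac{5 x^{3}}{3} + \frac{4 x}{3}\right) \log{\left(2 x^{2} + 6 \right)} - \frac{22 \sqrt{3} \operatorname{atan}{\left(\frac{\sqrt{3} x}{3} \right)}}{3} is an antiderivative of f.
Check: d/dx[- \frac{10 x^{3}}{9} + \frac{22 x}{3} + \left(\frac{5 x^{3}}{3} + \frac{4 x}{3}\right) \log{\left(2 x^{2} + 6 \right)} - \frac{22 \sqrt{3} \operatorname{atan}{\left(\frac{\sqrt{3} x}{3} \right)}}{3}] = 5 x^{2} \log{\left(x^{2} + 3 \right)} + 5 x^{2} \log{\left(2 \right)} + \frac{4 \log{\left(x^{2} + 3 \right)}}{3} + \frac{4 \log{\left(2 \right)}}{3}, which equals f(x).
F(3/2) = - \frac{22 \sqrt{3} \operatorname{atan}{\left(\frac{\sqrt{3}}{2} \right)}}{3} + \frac{29}{4} + \frac{61 \log{\left(\frac{21}{2} \right)}}{8}; F(0) = 0.
Integral = F(3/2) - F(0) = - \frac{22 \sqrt{3} \operatorname{atan}{\left(\frac{\sqrt{3}}{2} \right)}}{3} + \frac{29}{4} + \frac{61 \log{\left(\frac{21}{2} \right)}}{8}.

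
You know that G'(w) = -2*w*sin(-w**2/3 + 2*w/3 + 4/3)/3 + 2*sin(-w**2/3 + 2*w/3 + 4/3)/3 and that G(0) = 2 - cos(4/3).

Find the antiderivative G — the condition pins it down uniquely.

G'(w) matches the chain-rule pattern g'(h)*h' with inner function h(w) = -w**2/3 + 2*w/3 + 4/3; substituting u = h(w) collapses the integral.
A general antiderivative is -cos(-w**2/3 + 2*w/3 + 4/3) + C.
The condition gives C = 2 - cos(4/3) - (-cos(4/3)) = 2.
So G(w) = 2 - cos(-w**2/3 + 2*w/3 + 4/3).
Check: d/dw[2 - cos(-w**2/3 + 2*w/3 + 4/3)] = -2*w*sin(-w**2/3 + 2*w/3 + 4/3)/3 + 2*sin(-w**2/3 + 2*w/3 + 4/3)/3 = G'(w).

G(w) = 2 - cos(-w**2/3 + 2*w/3 + 4/3)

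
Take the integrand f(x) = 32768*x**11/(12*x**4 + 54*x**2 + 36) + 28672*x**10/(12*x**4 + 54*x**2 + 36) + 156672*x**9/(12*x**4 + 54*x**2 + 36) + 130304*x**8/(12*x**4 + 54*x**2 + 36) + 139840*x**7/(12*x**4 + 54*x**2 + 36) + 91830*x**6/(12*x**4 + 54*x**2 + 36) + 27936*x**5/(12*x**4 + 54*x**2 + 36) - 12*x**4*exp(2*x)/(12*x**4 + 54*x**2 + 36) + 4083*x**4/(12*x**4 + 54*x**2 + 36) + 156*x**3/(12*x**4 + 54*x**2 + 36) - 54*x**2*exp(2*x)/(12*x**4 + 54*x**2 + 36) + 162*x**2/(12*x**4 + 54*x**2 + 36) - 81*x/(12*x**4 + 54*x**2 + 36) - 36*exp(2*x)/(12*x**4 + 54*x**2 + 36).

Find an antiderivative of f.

The integrand splits into summands that can be handled one at a time.
Check: d/dx[(4096*x**8 + 4096*x**7 + 1536*x**6 + 256*x**5 + 16*x**4 + 18*x**3 - 6*exp(2*x) - 9*log(2*x**4/3 + 3*x**2 + 2) - 20)/12] = (32768*x**11 + 28672*x**10 + 156672*x**9 + 130304*x**8 + 139840*x**7 + 91830*x**6 + 27936*x**5 - 12*x**4*exp(2*x) + 4083*x**4 + 156*x**3 - 54*x**2*exp(2*x) + 162*x**2 - 81*x - 36*exp(2*x))/(12*x**4 + 54*x**2 + 36), which equals f(x).

An antiderivative is F(x) = (4096*x**8 + 4096*x**7 + 1536*x**6 + 256*x**5 + 16*x**4 + 18*x**3 - 6*exp(2*x) - 9*log(2*x**4/3 + 3*x**2 + 2) - 20)/12.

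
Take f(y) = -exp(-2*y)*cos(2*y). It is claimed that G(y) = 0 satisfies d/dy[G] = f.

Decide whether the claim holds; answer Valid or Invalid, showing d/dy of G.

Invalid: d/dy[G] - f = exp(-2*y)*cos(2*y), which is not 0.

d/dy[G] = 0
d/dy[G] - f(y) = exp(-2*y)*cos(2*y) != 0.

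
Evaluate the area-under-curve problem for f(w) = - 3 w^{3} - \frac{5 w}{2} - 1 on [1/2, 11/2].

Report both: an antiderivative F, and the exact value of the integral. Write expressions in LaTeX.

Antiderivative: F(w) = - \frac{3 w^{4}}{4} - \frac{5 w^{2}}{4} - w; value = - \frac{2915}{4}

Integrate term by term and add the pieces.
F(w) = - \frac{3 w^{4}}{4} - \frac{5 w^{2}}{4} - w is an antiderivative of f.
Check: d/dw[- \frac{3 w^{4}}{4} - \frac{5 w^{2}}{4} - w] = - 3 w^{3} - \frac{5 w}{2} - 1 = f(w).
F(11/2) = - \frac{46695}{64}; F(1/2) = - \frac{55}{64}.
Integral = F(11/2) - F(1/2) = - \frac{2915}{4}.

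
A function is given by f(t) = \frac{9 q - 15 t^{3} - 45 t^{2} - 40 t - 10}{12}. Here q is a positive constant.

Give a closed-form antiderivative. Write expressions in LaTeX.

An antiderivative is F(t) = \frac{3 q t}{4} - \frac{5 \left(\frac{t^{2}}{2} + t + \frac{1}{3}\right)^{2}}{4}.

Differentiate the proposed F(t) back; it has to land on f(t) exactly.
Check: d/dt[\frac{3 q t}{4} - \frac{5 \left(\frac{t^{2}}{2} + t + \frac{1}{3}\right)^{2}}{4}] = \frac{3 q}{4} - \frac{5 t^{3}}{4} - \frac{15 t^{2}}{4} - \frac{10 t}{3} - \frac{5}{6}, which equals f(t).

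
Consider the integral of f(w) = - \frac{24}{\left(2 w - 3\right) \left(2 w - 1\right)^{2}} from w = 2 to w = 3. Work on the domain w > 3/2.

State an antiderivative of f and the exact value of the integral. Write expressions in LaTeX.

Antiderivative: F(w) = - 3 \log{\left(w - \frac{3}{2} \right)} + 3 \log{\left(w - \frac{1}{2} \right)} - \frac{24}{8 w - 4}; value = - 6 \log{\left(\frac{3}{2} \right)} - 3 \log{\left(2 \right)} + \frac{4}{5} + 3 \log{\left(\frac{5}{2} \right)}

The denominator factors as \left(2 w - 3\right) \left(2 w - 1\right)^{2}; partial fractions split f into directly integrable pieces: \frac{6}{2 w - 1} + \frac{12}{\left(2 w - 1\right)^{2}} - \frac{6}{2 w - 3}.
F(w) = - 3 \log{\left(w - \frac{3}{2} \right)} + 3 \log{\left(w - \frac{1}{2} \right)} - \frac{24}{8 w - 4} is an antiderivative of f.
Check: d/dw[- 3 \log{\left(w - \frac{3}{2} \right)} + 3 \log{\left(w - \frac{1}{2} \right)} - \frac{24}{8 w - 4}] = - \frac{24}{8 w^{3} - 20 w^{2} + 14 w - 3}, which equals f(w).
F(3) = - 3 \log{\left(\frac{3}{2} \right)} - \frac{6}{5} + 3 \log{\left(\frac{5}{2} \right)}; F(2) = -2 + 3 \log{\left(\frac{3}{2} \right)} + 3 \log{\left(2 \right)}.
Integral = F(3) - F(2) = - 6 \log{\left(\frac{3}{2} \right)} - 3 \log{\left(2 \right)} + \frac{4}{5} + 3 \log{\left(\frac{5}{2} \right)}.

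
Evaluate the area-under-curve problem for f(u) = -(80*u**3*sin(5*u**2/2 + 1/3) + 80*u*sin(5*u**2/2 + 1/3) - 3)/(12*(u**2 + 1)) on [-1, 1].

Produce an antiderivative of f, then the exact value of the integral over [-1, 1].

Differentiate the proposed F(u) back; it has to land on f(u) exactly.
F(u) = 4*cos(5*u**2/2 + 1/3)/3 + atan(u)/4 is an antiderivative of f.
Check: d/du[4*cos(5*u**2/2 + 1/3)/3 + atan(u)/4] = (-80*u**3*sin(5*u**2/2 + 1/3) - 80*u*sin(5*u**2/2 + 1/3) + 3)/(12*u**2 + 12), which equals f(u).
F(1) = 4*cos(17/6)/3 + pi/16; F(-1) = 4*cos(17/6)/3 - pi/16.
Integral = F(1) - F(-1) = pi/8.

Antiderivative: F(u) = 4*cos(5*u**2/2 + 1/3)/3 + atan(u)/4; value = pi/8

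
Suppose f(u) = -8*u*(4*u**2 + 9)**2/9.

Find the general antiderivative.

F(u) = -(4*u**2/3 + 3)**3 + C

f matches the chain-rule pattern g'(h)*h' with inner function h(u) = 4*u**2/3 + 3; substituting w = h(u) collapses the integral.
Check: d/du[-(4*u**2/3 + 3)**3] = -128*u**5/9 - 64*u**3 - 72*u, which equals f(u).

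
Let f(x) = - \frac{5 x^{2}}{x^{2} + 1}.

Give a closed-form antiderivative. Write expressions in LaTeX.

An antiderivative is F(x) = - 5 x + 5 \operatorname{atan}{\left(x \right)}.

An antiderivative F(x) passes only if d/dx[F] lands on f(x) exactly.
Check: d/dx[- 5 x + 5 \operatorname{atan}{\left(x \right)}] = - \frac{5 x^{2}}{x^{2} + 1} = f(x).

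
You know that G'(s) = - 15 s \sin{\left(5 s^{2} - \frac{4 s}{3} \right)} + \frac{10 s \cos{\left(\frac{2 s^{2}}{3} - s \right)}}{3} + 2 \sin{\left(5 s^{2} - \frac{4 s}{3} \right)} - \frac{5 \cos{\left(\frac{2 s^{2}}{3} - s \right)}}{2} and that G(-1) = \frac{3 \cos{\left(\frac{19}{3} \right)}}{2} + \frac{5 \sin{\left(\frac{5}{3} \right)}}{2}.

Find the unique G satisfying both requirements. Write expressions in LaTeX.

Integrate term by term and add the pieces.
A general antiderivative is \frac{5 \sin{\left(\frac{2 s^{2}}{3} - s \right)}}{2} + \frac{3 \cos{\left(5 s^{2} - \frac{4 s}{3} \right)}}{2} + C.
The condition gives C = \frac{3 \cos{\left(\frac{19}{3} \right)}}{2} + \frac{5 \sin{\left(\frac{5}{3} \right)}}{2} - (\frac{3 \cos{\left(\frac{19}{3} \right)}}{2} + \frac{5 \sin{\left(\frac{5}{3} \right)}}{2}) = 0.
So G(s) = \frac{5 \sin{\left(\frac{2 s^{2}}{3} - s \right)}}{2} + \frac{3 \cos{\left(5 s^{2} - \frac{4 s}{3} \right)}}{2}.
Check: d/ds[\frac{5 \sin{\left(\frac{2 s^{2}}{3} - s \right)}}{2} + \frac{3 \cos{\left(5 s^{2} - \frac{4 s}{3} \right)}}{2}] = - 15 s \sin{\left(5 s^{2} - \frac{4 s}{3} \right)} + \frac{10 s \cos{\left(\frac{2 s^{2}}{3} - s \right)}}{3} + 2 \sin{\left(5 s^{2} - \frac{4 s}{3} \right)} - \frac{5 \cos{\left(\frac{2 s^{2}}{3} - s \right)}}{2} = G'(s).

G(s) = \frac{5 \sin{\left(\frac{2 s^{2}}{3} - s \right)}}{2} + \frac{3 \cos{\left(5 s^{2} - \frac{4 s}{3} \right)}}{2}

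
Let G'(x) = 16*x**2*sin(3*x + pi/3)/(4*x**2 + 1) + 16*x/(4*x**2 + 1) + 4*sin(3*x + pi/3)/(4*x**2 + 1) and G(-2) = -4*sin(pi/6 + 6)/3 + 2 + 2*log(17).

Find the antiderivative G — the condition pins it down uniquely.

G(x) = -2*(-3*log(4*x**2 + 1) + 2*cos(3*x + pi/3) - 3)/3

The integrand splits into summands that can be handled one at a time.
A general antiderivative is 2*log(4*x**2 + 1) - 4*cos(3*x + pi/3)/3 + C.
The condition gives C = -4*sin(pi/6 + 6)/3 + 2 + 2*log(17) - (-4*sin(pi/6 + 6)/3 + 2*log(17)) = 2.
So G(x) = -2*(-3*log(4*x**2 + 1) + 2*cos(3*x + pi/3) - 3)/3.
Check: d/dx[-2*(-3*log(4*x**2 + 1) + 2*cos(3*x + pi/3) - 3)/3] = (16*x**2*sin(3*x + pi/3) + 16*x + 4*sin(3*x + pi/3))/(4*x**2 + 1), which equals G'(x).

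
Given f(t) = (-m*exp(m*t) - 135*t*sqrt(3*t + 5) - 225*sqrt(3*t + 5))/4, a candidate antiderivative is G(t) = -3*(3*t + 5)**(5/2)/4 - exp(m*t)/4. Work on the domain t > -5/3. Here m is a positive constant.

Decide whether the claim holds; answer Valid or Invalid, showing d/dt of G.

Invalid: d/dt[G] - f = 135*t*sqrt(3*t + 5)/8 + 225*sqrt(3*t + 5)/8, which is not 0.

d/dt[G] = -m*exp(m*t)/4 - 135*t*sqrt(3*t + 5)/8 - 225*sqrt(3*t + 5)/8
d/dt[G] - f(t) = 135*t*sqrt(3*t + 5)/8 + 225*sqrt(3*t + 5)/8 != 0.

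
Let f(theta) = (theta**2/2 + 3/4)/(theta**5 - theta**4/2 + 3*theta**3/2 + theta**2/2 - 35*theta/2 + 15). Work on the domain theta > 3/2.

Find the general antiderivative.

F(theta) = 30*log(theta - 3/2)/203 - 5*log(theta - 1)/36 + 11*log(theta + 2)/378 - 119*log(theta**2 + 5)/6264 - 77*sqrt(5)*atan(sqrt(5)*theta/5)/15660 + C

Factor the denominator (2*(theta - 1)*(theta + 2)*(2*theta - 3)*(theta**2 + 5)) and decompose: f = -7*(17*theta + 11)/(3132*(theta**2 + 5)) + 60/(203*(2*theta - 3)) + 11/(378*(theta + 2)) - 5/(36*(theta - 1)); each piece integrates to a log, atan, or power term.
Check: d/dtheta[30*log(theta - 3/2)/203 - 5*log(theta - 1)/36 + 11*log(theta + 2)/378 - 119*log(theta**2 + 5)/6264 - 77*sqrt(5)*atan(sqrt(5)*theta/5)/15660] = (2*theta**2 + 3)/(4*theta**5 - 2*theta**4 + 6*theta**3 + 2*theta**2 - 70*theta + 60), which equals f(theta).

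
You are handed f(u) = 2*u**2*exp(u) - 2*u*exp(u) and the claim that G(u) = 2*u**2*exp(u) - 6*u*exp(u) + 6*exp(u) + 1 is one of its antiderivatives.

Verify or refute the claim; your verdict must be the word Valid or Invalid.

d/du[G] = 2*u**2*exp(u) - 2*u*exp(u)
This equals f(u) exactly, so the claim holds.

Valid: G'(u) = f(u).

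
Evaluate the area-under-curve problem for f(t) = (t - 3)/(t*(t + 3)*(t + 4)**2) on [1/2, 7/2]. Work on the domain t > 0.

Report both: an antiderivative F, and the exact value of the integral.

Antiderivative: F(t) = (-t*log(t) + 32*t*log(t + 3) - 31*t*log(t + 4) - 4*log(t) + 128*log(t + 3) - 124*log(t + 4) + 28)/(16*(t + 4)); value = -31*log(15/2)/16 - 33*log(7/2)/16 - 7/45 - log(2)/16 + 31*log(9/2)/16 + 2*log(13/2)

Factor the denominator (t*(t + 3)*(t + 4)**2) and decompose: f = -31/(16*(t + 4)) - 7/(4*(t + 4)**2) + 2/(t + 3) - 1/(16*t); each piece integrates to a log, atan, or power term.
F(t) = (-t*log(t) + 32*t*log(t + 3) - 31*t*log(t + 4) - 4*log(t) + 128*log(t + 3) - 124*log(t + 4) + 28)/(16*(t + 4)) is an antiderivative of f.
Check: d/dt[(-t*log(t) + 32*t*log(t + 3) - 31*t*log(t + 4) - 4*log(t) + 128*log(t + 3) - 124*log(t + 4) + 28)/(16*(t + 4))] = (t - 3)/(t**4 + 11*t**3 + 40*t**2 + 48*t), which equals f(t).
F(7/2) = -31*log(15/2)/16 - log(7/2)/16 + 7/30 + 2*log(13/2); F(1/2) = -31*log(9/2)/16 + log(2)/16 + 7/18 + 2*log(7/2).
Integral = F(7/2) - F(1/2) = -31*log(15/2)/16 - 33*log(7/2)/16 - 7/45 - log(2)/16 + 31*log(9/2)/16 + 2*log(13/2).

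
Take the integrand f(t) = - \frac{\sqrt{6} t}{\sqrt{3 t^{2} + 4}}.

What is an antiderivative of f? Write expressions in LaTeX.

f matches the chain-rule pattern g'(h)*h' with inner function h(t) = \frac{t^{2}}{2} + \frac{2}{3}; substituting u = h(t) collapses the integral.
Check: d/dt[- 2 \sqrt{\frac{t^{2}}{2} + \frac{2}{3}}] = - \frac{\sqrt{6} t}{\sqrt{3 t^{2} + 4}} = f(t).

An antiderivative is F(t) = - 2 \sqrt{\frac{t^{2}}{2} + \frac{2}{3}}.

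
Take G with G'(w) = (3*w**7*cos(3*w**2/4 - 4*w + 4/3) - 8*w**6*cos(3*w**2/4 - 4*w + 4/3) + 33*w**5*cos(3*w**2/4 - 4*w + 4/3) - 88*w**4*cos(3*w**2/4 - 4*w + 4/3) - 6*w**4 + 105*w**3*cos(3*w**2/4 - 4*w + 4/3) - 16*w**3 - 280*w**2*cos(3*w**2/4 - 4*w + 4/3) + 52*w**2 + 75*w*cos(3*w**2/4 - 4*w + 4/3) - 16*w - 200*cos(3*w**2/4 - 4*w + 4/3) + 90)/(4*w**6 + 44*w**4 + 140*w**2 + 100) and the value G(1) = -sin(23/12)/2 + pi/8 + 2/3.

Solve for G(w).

G(w) = w/(w**2/2 + 5/2) + sin(3*w**2/4 - 4*w + 4/3)/2 + atan(w)/2 + 1/(w**2/2 + 5/2)

The proposed G(w) is checked by its d/dw: the result must match the given G'(w).
A general antiderivative is (w + 1)/(w**2/2 + 5/2) + sin(3*w**2/4 - 4*w + 4/3)/2 + atan(w)/2 + C.
The condition gives C = -sin(23/12)/2 + pi/8 + 2/3 - (-sin(23/12)/2 + pi/8 + 2/3) = 0.
So G(w) = w/(w**2/2 + 5/2) + sin(3*w**2/4 - 4*w + 4/3)/2 + atan(w)/2 + 1/(w**2/2 + 5/2).
Check: d/dw[w/(w**2/2 + 5/2) + sin(3*w**2/4 - 4*w + 4/3)/2 + atan(w)/2 + 1/(w**2/2 + 5/2)] = (3*w**7*cos(3*w**2/4 - 4*w + 4/3) - 8*w**6*cos(3*w**2/4 - 4*w + 4/3) + 33*w**5*cos(3*w**2/4 - 4*w + 4/3) - 88*w**4*cos(3*w**2/4 - 4*w + 4/3) - 6*w**4 + 105*w**3*cos(3*w**2/4 - 4*w + 4/3) - 16*w**3 - 280*w**2*cos(3*w**2/4 - 4*w + 4/3) + 52*w**2 + 75*w*cos(3*w**2/4 - 4*w + 4/3) - 16*w - 200*cos(3*w**2/4 - 4*w + 4/3) + 90)/(4*w**6 + 44*w**4 + 140*w**2 + 100) = G'(w).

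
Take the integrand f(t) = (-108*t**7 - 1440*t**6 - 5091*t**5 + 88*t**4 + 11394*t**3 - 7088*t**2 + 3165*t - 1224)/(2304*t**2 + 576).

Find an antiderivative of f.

An antiderivative is F(t) = -(27*t**6 + 432*t**5 + 1899*t**4 - 224*t**3 - 9495*t**2 + 10800*t - 1728*atan(2*t) - 3375)/3456.

For F(t) to be correct the identity F'(t) - f(t) = 0 must hold.
Check: d/dt[-(27*t**6 + 432*t**5 + 1899*t**4 - 224*t**3 - 9495*t**2 + 10800*t - 1728*atan(2*t) - 3375)/3456] = (-108*t**7 - 1440*t**6 - 5091*t**5 + 88*t**4 + 11394*t**3 - 7088*t**2 + 3165*t - 1224)/(2304*t**2 + 576) = f(t).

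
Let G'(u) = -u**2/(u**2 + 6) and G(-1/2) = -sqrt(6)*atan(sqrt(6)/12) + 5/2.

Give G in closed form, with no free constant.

G(u) = -u + sqrt(6)*atan(sqrt(6)*u/6) + 2

A candidate passes only if d/du[G] lands on the given G'(u) exactly.
A general antiderivative is -u + sqrt(6)*atan(sqrt(6)*u/6) + C.
The condition gives C = -sqrt(6)*atan(sqrt(6)/12) + 5/2 - (-sqrt(6)*atan(sqrt(6)/12) + 1/2) = 2.
So G(u) = -u + sqrt(6)*atan(sqrt(6)*u/6) + 2.
Check: d/du[-u + sqrt(6)*atan(sqrt(6)*u/6) + 2] = -u**2/(u**2 + 6) = G'(u).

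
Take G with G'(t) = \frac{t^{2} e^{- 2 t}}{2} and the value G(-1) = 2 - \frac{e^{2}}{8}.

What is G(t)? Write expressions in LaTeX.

G'(t) has the shape u'v + uv' for u = - \frac{t^{2}}{4} - \frac{t}{4} - \frac{1}{8} and v = e^{- 2 t} — it is the derivative of the product u*v.
A general antiderivative is \frac{\left(- 2 t^{2} - 2 t - 1\right) e^{- 2 t}}{8} + C.
The condition gives C = 2 - \frac{e^{2}}{8} - (- \frac{e^{2}}{8}) = 2.
So G(t) = \frac{\left(- 2 t^{2} - 2 t - 1\right) e^{- 2 t}}{8} + 2.
Check: d/dt[\frac{\left(- 2 t^{2} - 2 t - 1\right) e^{- 2 t}}{8} + 2] = \frac{t^{2} e^{- 2 t}}{2} = G'(t).

G(t) = \frac{\left(- 2 t^{2} - 2 t - 1\right) e^{- 2 t}}{8} + 2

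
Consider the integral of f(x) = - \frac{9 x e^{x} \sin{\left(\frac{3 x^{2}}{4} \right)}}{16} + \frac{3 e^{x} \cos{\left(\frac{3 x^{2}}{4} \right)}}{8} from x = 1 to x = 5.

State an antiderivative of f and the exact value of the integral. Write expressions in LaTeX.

Antiderivative: F(x) = \frac{3 e^{x} \cos{\left(\frac{3 x^{2}}{4} \right)}}{8}; value = - \frac{3 e \cos{\left(\frac{3}{4} \right)}}{8} + \frac{3 e^{5} \cos{\left(\frac{75}{4} \right)}}{8}

Recognize the product-rule pattern: f = u'v + uv' with u = \frac{3 \cos{\left(\frac{3 x^{2}}{4} \right)}}{8}, v = e^{x}, so integration by parts undoes it.
F(x) = \frac{3 e^{x} \cos{\left(\frac{3 x^{2}}{4} \right)}}{8} is an antiderivative of f.
Check: d/dx[\frac{3 e^{x} \cos{\left(\frac{3 x^{2}}{4} \right)}}{8}] = - \frac{9 x e^{x} \sin{\left(\frac{3 x^{2}}{4} \right)}}{16} + \frac{3 e^{x} \cos{\left(\frac{3 x^{2}}{4} \right)}}{8} = f(x).
F(5) = \frac{3 e^{5} \cos{\left(\frac{75}{4} \right)}}{8}; F(1) = \frac{3 e \cos{\left(\frac{3}{4} \right)}}{8}.
Integral = F(5) - F(1) = - \frac{3 e \cos{\left(\frac{3}{4} \right)}}{8} + \frac{3 e^{5} \cos{\left(\frac{75}{4} \right)}}{8}.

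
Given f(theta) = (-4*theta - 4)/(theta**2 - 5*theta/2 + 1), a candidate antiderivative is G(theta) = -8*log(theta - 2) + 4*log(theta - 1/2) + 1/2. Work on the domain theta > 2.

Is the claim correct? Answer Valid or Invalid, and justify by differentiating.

d/dtheta[G] = (-8*theta - 8)/(2*theta**2 - 5*theta + 2)
This equals f(theta) exactly, so the claim holds.

Valid - the claim checks out under differentiation.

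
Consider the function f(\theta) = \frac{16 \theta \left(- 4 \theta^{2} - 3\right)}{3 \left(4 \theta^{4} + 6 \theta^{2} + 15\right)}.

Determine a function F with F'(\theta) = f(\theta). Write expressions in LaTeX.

f matches the chain-rule pattern g'(h)*h' with inner function h(\theta) = \frac{2 \theta^{4}}{3} + \theta^{2} + \frac{5}{2}; substituting u = h(\theta) collapses the integral.
Check: d/d\theta[- \frac{4 \log{\left(\frac{2 \theta^{4}}{3} + \theta^{2} + \frac{5}{2} \right)}}{3}] = \frac{- 64 \theta^{3} - 48 \theta}{12 \theta^{4} + 18 \theta^{2} + 45}, which equals f(\theta).

An antiderivative is F(\theta) = - \frac{4 \log{\left(\frac{2 \theta^{4}}{3} + \theta^{2} + \frac{5}{2} \right)}}{3}.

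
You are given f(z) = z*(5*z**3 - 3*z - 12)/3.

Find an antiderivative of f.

An antiderivative is F(z) = z**5/3 - z**3/3 - 2*z**2.

An antiderivative F(z) passes only if d/dz[F] lands on f(z) exactly.
Check: d/dz[z**5/3 - z**3/3 - 2*z**2] = 5*z**4/3 - z**2 - 4*z, which equals f(z).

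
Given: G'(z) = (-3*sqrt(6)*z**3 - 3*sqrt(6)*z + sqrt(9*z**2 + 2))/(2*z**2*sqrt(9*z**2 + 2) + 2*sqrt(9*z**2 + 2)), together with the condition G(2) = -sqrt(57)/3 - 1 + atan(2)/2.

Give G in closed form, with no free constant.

For G(z) to be correct, d/dz[G] must agree with the stated G'(z) identically.
A general antiderivative is -sqrt(3*z**2/2 + 1/3) + atan(z)/2 + C.
The condition gives C = -sqrt(57)/3 - 1 + atan(2)/2 - (-sqrt(57)/3 + atan(2)/2) = -1.
So G(z) = -sqrt(3*z**2/2 + 1/3) + atan(z)/2 - 1.
Check: d/dz[-sqrt(3*z**2/2 + 1/3) + atan(z)/2 - 1] = (-3*sqrt(6)*z**3 - 3*sqrt(6)*z + sqrt(9*z**2 + 2))/(2*z**2*sqrt(9*z**2 + 2) + 2*sqrt(9*z**2 + 2)) = G'(z).

G(z) = -sqrt(3*z**2/2 + 1/3) + atan(z)/2 - 1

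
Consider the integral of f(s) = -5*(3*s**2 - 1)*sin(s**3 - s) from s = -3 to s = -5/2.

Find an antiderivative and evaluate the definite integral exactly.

Antiderivative: F(s) = 5*cos(s**3 - s); value = -5*cos(24) + 5*cos(105/8)

f matches the chain-rule pattern g'(h)*h' with inner function h(s) = s**3 - s; substituting u = h(s) collapses the integral.
F(s) = 5*cos(s**3 - s) is an antiderivative of f.
Check: d/ds[5*cos(s**3 - s)] = -15*s**2*sin(s**3 - s) + 5*sin(s**3 - s), which equals f(s).
F(-5/2) = 5*cos(105/8); F(-3) = 5*cos(24).
Integral = F(-5/2) - F(-3) = -5*cos(24) + 5*cos(105/8).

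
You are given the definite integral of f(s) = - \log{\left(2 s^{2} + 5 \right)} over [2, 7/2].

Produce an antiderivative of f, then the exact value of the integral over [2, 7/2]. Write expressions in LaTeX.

Antiderivative: F(s) = - s \log{\left(2 s^{2} + 5 \right)} + 2 s - \sqrt{10} \operatorname{atan}{\left(\frac{\sqrt{10} s}{5} \right)}; value = - \frac{7 \log{\left(\frac{59}{2} \right)}}{2} - \sqrt{10} \operatorname{atan}{\left(\frac{7 \sqrt{10}}{10} \right)} + \sqrt{10} \operatorname{atan}{\left(\frac{2 \sqrt{10}}{5} \right)} + 3 + 2 \log{\left(13 \right)}

Since d/ds undoes antidifferentiation here, F'(s) = f(s) is required of F(s).
F(s) = - s \log{\left(2 s^{2} + 5 \right)} + 2 s - \sqrt{10} \operatorname{atan}{\left(\frac{\sqrt{10} s}{5} \right)} is an antiderivative of f.
Check: d/ds[- s \log{\left(2 s^{2} + 5 \right)} + 2 s - \sqrt{10} \operatorname{atan}{\left(\frac{\sqrt{10} s}{5} \right)}] = - \log{\left(2 s^{2} + 5 \right)} = f(s).
F(7/2) = - \frac{7 \log{\left(\frac{59}{2} \right)}}{2} - \sqrt{10} \operatorname{atan}{\left(\frac{7 \sqrt{10}}{10} \right)} + 7; F(2) = - 2 \log{\left(13 \right)} - \sqrt{10} \operatorname{atan}{\left(\frac{2 \sqrt{10}}{5} \right)} + 4.
Integral = F(7/2) - F(2) = - \frac{7 \log{\left(\frac{59}{2} \right)}}{2} - \sqrt{10} \operatorname{atan}{\left(\frac{7 \sqrt{10}}{10} \right)} + \sqrt{10} \operatorname{atan}{\left(\frac{2 \sqrt{10}}{5} \right)} + 3 + 2 \log{\left(13 \right)}.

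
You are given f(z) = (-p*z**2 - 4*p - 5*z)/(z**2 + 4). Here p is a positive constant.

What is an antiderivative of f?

Differentiate the proposed F(z) back; it has to land on f(z) exactly.
Check: d/dz[-(2*p*z + 5*log(z**2/2 + 2))/2] = (-p*z**2 - 4*p - 5*z)/(z**2 + 4) = f(z).

An antiderivative is F(z) = -(2*p*z + 5*log(z**2/2 + 2))/2.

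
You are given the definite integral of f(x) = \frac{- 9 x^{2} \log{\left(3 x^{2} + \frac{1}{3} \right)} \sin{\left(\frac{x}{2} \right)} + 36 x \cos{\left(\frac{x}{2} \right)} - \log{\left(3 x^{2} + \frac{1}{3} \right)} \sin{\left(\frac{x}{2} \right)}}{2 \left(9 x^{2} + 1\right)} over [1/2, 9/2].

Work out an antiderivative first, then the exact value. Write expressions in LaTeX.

Antiderivative: F(x) = \log{\left(3 x^{2} + \frac{1}{3} \right)} \cos{\left(\frac{x}{2} \right)}; value = \log{\left(\frac{733}{12} \right)} \cos{\left(\frac{9}{4} \right)} - \log{\left(\frac{13}{12} \right)} \cos{\left(\frac{1}{4} \right)}

f has the shape u'v + uv' for u = \cos{\left(\frac{x}{2} \right)} and v = \log{\left(3 x^{2} + \frac{1}{3} \right)} — it is the derivative of the product u*v.
F(x) = \log{\left(3 x^{2} + \frac{1}{3} \right)} \cos{\left(\frac{x}{2} \right)} is an antiderivative of f.
Check: d/dx[\log{\left(3 x^{2} + \frac{1}{3} \right)} \cos{\left(\frac{x}{2} \right)}] = \frac{- 9 x^{2} \log{\left(3 x^{2} + \frac{1}{3} \right)} \sin{\left(\frac{x}{2} \right)} + 36 x \cos{\left(\frac{x}{2} \right)} - \log{\left(3 x^{2} + \frac{1}{3} \right)} \sin{\left(\frac{x}{2} \right)}}{18 x^{2} + 2}, which equals f(x).
F(9/2) = \log{\left(\frac{733}{12} \right)} \cos{\left(\frac{9}{4} \right)}; F(1/2) = \log{\left(\frac{13}{12} \right)} \cos{\left(\frac{1}{4} \right)}.
Integral = F(9/2) - F(1/2) = \log{\left(\frac{733}{12} \right)} \cos{\left(\frac{9}{4} \right)} - \log{\left(\frac{13}{12} \right)} \cos{\left(\frac{1}{4} \right)}.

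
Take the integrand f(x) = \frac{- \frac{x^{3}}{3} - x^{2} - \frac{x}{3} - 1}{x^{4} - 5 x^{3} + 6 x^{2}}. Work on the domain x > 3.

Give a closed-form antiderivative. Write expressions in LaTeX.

An antiderivative is F(x) = - \frac{7 \log{\left(x \right)}}{36} - \frac{20 \log{\left(x - 3 \right)}}{9} + \frac{25 \log{\left(x - 2 \right)}}{12} + \frac{1}{6 x}.

Factor the denominator (3 x^{2} \left(x - 3\right) \left(x - 2\right)) and decompose: f = \frac{25}{12 \left(x - 2\right)} - \frac{20}{9 \left(x - 3\right)} - \frac{7}{36 x} - \frac{1}{6 x^{2}}; each piece integrates to a log, atan, or power term.
Check: d/dx[- \frac{7 \log{\left(x \right)}}{36} - \frac{20 \log{\left(x - 3 \right)}}{9} + \frac{25 \log{\left(x - 2 \right)}}{12} + \frac{1}{6 x}] = \frac{- x^{3} - 3 x^{2} - x - 3}{3 x^{4} - 15 x^{3} + 18 x^{2}}, which equals f(x).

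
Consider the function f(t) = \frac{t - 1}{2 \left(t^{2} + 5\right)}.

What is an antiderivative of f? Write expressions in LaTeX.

Since d/dt undoes antidifferentiation here, F'(t) = f(t) is required of F(t).
Check: d/dt[\frac{\log{\left(t^{2} + 5 \right)}}{4} - \frac{\sqrt{5} \operatorname{atan}{\left(\frac{\sqrt{5} t}{5} \right)}}{10}] = \frac{t - 1}{2 t^{2} + 10}, which equals f(t).

An antiderivative is F(t) = \frac{\log{\left(t^{2} + 5 \right)}}{4} - \frac{\sqrt{5} \operatorname{atan}{\left(\frac{\sqrt{5} t}{5} \right)}}{10}.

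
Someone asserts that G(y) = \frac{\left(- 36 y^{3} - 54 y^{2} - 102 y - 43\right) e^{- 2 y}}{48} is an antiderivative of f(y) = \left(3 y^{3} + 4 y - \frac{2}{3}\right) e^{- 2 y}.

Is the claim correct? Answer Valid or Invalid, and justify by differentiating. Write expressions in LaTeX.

d/dy[G] = \frac{\left(9 y^{3} + 12 y - 2\right) e^{- 2 y}}{6}
d/dy[G] - f(y) = \frac{\left(- 9 y^{3} - 12 y + 2\right) e^{- 2 y}}{6} != 0.

Invalid: d/dy[G] - f = \frac{\left(- 9 y^{3} - 12 y + 2\right) e^{- 2 y}}{6}, which is not 0.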